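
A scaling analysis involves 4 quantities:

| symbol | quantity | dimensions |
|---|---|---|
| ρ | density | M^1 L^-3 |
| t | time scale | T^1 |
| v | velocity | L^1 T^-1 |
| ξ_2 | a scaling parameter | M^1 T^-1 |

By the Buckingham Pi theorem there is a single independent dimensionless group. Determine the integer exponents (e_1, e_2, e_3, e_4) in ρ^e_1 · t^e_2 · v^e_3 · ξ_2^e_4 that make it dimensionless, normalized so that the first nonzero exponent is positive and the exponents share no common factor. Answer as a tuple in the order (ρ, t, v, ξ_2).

(1, 2, 3, -1)

M: e_1·(1) + e_2·(0) + e_3·(0) + e_4·(1) = 0
L: e_1·(-3) + e_2·(0) + e_3·(1) + e_4·(0) = 0
T: e_1·(0) + e_2·(1) + e_3·(-1) + e_4·(-1) = 0
Solving this homogeneous linear system for the smallest-integer solution (first nonzero entry positive) gives (1, 2, 3, -1).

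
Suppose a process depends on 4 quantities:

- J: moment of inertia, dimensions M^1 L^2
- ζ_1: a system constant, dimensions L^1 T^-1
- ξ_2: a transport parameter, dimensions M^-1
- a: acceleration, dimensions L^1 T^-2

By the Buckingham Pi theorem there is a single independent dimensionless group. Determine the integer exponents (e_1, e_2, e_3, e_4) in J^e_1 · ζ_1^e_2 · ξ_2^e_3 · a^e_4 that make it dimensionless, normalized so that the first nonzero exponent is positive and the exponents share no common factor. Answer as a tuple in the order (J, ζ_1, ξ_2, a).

(1, -4, 1, 2)

M: e_1·(1) + e_2·(0) + e_3·(-1) + e_4·(0) = 0
L: e_1·(2) + e_2·(1) + e_3·(0) + e_4·(1) = 0
T: e_1·(0) + e_2·(-1) + e_3·(0) + e_4·(-2) = 0
Solving this homogeneous linear system for the smallest-integer solution (first nonzero entry positive) gives (1, -4, 1, 2).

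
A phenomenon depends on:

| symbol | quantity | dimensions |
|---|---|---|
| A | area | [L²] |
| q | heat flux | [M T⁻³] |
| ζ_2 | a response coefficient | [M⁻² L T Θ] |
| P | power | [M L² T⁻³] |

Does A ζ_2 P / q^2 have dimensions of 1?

Sum the exponent of each base dimension across the product:
  M: [A]_M − 2·[q]_M + [ζ_2]_M + [P]_M = (0) − 2·(1) + (-2) + (1) = -3
  L: [A]_L − 2·[q]_L + [ζ_2]_L + [P]_L = (2) − 2·(0) + (1) + (2) = 5
  T: [A]_T − 2·[q]_T + [ζ_2]_T + [P]_T = (0) − 2·(-3) + (1) + (-3) = 4
  Θ: [A]_Θ − 2·[q]_Θ + [ζ_2]_Θ + [P]_Θ = (0) − 2·(0) + (1) + (0) = 1
Net dimensions [M⁻³ L⁵ T⁴ Θ] ≠ [1] — not dimensionless.

no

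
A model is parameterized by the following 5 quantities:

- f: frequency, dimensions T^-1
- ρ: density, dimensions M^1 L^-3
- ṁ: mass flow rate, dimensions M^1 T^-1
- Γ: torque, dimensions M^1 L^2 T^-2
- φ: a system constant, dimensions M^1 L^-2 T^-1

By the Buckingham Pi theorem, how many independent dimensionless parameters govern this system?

There are 5 variables and 3 base dimensions (M, L, T).
The dimension matrix has rank 3.
Independent dimensionless groups: 5 − 3 = 2.

2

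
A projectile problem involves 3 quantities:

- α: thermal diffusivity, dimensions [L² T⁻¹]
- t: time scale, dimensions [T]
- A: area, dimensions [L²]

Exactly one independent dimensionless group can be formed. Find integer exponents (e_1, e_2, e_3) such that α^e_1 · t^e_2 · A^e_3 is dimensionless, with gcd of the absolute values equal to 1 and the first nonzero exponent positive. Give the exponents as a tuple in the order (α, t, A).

L: e_1·(2) + e_2·(0) + e_3·(2) = 0
T: e_1·(-1) + e_2·(1) + e_3·(0) = 0
Solving this homogeneous linear system for the smallest-integer solution (first nonzero entry positive) gives (1, 1, -1).

(1, 1, -1)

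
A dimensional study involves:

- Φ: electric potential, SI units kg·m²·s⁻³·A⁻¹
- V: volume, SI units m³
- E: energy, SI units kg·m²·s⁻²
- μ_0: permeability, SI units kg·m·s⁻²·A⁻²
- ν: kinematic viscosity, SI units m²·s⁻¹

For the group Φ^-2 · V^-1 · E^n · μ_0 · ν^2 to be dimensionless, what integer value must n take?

Balance the M exponent: (1)·n from E, plus −2·(1) − (0) + (1) + 2·(0) = -1 from the rest, must sum to zero.
n − 1 = 0, so n = 1.

1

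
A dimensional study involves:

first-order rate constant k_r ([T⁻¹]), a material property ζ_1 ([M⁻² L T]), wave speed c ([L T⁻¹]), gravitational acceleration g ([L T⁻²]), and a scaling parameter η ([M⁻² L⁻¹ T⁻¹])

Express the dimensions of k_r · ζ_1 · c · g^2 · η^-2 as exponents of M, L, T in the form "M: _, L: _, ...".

Collect each base-dimension exponent across the product:
  M: (0) + (-2) + (0) + 2·(0) − 2·(-2) = 2
  L: (0) + (1) + (1) + 2·(1) − 2·(-1) = 6
  T: (-1) + (1) + (-1) + 2·(-2) − 2·(-1) = -3
So the dimensions are [M² L⁶ T⁻³].

M: 2, L: 6, T: -3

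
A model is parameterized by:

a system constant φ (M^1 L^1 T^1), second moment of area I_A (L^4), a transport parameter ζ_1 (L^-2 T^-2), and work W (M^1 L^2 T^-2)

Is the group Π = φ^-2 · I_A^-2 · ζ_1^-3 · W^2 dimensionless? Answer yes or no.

yes

Sum the exponent of each base dimension across the product:
  M: −2·[φ]_M − 2·[I_A]_M − 3·[ζ_1]_M + 2·[W]_M = −2·(1) − 2·(0) − 3·(0) + 2·(1) = 0
  L: −2·[φ]_L − 2·[I_A]_L − 3·[ζ_1]_L + 2·[W]_L = −2·(1) − 2·(4) − 3·(-2) + 2·(2) = 0
  T: −2·[φ]_T − 2·[I_A]_T − 3·[ζ_1]_T + 2·[W]_T = −2·(1) − 2·(0) − 3·(-2) + 2·(-2) = 0
All base exponents vanish — dimensionless.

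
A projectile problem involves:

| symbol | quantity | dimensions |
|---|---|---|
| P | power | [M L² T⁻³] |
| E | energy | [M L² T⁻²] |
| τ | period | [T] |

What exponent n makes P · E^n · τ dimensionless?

Balance the M exponent: (1)·n from E, plus (1) + (0) = 1 from the rest, must sum to zero.
n + 1 = 0, so n = -1.

-1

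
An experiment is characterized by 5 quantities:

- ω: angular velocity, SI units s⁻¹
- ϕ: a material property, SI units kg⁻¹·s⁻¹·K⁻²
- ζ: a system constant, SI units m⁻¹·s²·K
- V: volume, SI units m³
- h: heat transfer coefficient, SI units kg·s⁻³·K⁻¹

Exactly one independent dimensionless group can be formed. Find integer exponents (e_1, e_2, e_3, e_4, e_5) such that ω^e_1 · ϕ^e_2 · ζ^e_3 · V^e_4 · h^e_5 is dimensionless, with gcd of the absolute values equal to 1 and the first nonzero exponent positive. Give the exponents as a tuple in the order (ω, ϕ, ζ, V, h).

M: e_1·(0) + e_2·(-1) + e_3·(0) + e_4·(0) + e_5·(1) = 0
L: e_1·(0) + e_2·(0) + e_3·(-1) + e_4·(3) + e_5·(0) = 0
T: e_1·(-1) + e_2·(-1) + e_3·(2) + e_4·(0) + e_5·(-3) = 0
Θ: e_1·(0) + e_2·(-2) + e_3·(1) + e_4·(0) + e_5·(-1) = 0
Solving this homogeneous linear system for the smallest-integer solution (first nonzero entry positive) gives (2, 1, 3, 1, 1).

(2, 1, 3, 1, 1)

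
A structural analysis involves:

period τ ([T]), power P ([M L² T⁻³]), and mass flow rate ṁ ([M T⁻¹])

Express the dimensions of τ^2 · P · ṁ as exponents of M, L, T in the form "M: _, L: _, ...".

M: 2, L: 2, T: -2

Collect each base-dimension exponent across the product:
  M: 2·(0) + (1) + (1) = 2
  L: 2·(0) + (2) + (0) = 2
  T: 2·(1) + (-3) + (-1) = -2
So the dimensions are [M² L² T⁻²].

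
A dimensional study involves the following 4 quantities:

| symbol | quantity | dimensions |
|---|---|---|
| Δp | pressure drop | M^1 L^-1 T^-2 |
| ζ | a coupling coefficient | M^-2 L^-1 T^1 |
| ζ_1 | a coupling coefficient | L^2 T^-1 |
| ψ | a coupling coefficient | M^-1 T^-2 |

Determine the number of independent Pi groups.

There are 4 variables and 3 base dimensions (M, L, T).
The dimension matrix has rank 3.
Independent dimensionless groups: 4 − 3 = 1.

1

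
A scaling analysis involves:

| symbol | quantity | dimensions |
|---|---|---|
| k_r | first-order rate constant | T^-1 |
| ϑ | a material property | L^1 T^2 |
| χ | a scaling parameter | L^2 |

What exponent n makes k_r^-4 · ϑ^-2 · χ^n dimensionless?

1

Balance the L exponent: (2)·n from χ, plus −4·(0) − 2·(1) = -2 from the rest, must sum to zero.
2n − 2 = 0, so n = 1.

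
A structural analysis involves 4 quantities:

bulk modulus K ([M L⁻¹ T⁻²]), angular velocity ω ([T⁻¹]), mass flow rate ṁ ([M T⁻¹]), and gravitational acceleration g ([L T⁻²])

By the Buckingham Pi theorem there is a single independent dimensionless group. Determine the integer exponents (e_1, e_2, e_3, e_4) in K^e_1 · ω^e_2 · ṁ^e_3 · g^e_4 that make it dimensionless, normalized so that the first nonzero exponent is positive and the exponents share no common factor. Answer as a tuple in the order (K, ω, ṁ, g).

M: e_1·(1) + e_2·(0) + e_3·(1) + e_4·(0) = 0
L: e_1·(-1) + e_2·(0) + e_3·(0) + e_4·(1) = 0
T: e_1·(-2) + e_2·(-1) + e_3·(-1) + e_4·(-2) = 0
Solving this homogeneous linear system for the smallest-integer solution (first nonzero entry positive) gives (1, -3, -1, 1).

(1, -3, -1, 1)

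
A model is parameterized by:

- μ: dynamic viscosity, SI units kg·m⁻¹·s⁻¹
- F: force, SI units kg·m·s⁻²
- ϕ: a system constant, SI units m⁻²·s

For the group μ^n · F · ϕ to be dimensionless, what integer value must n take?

Balance the M exponent: (1)·n from μ, plus (1) + (0) = 1 from the rest, must sum to zero.
n + 1 = 0, so n = -1.

-1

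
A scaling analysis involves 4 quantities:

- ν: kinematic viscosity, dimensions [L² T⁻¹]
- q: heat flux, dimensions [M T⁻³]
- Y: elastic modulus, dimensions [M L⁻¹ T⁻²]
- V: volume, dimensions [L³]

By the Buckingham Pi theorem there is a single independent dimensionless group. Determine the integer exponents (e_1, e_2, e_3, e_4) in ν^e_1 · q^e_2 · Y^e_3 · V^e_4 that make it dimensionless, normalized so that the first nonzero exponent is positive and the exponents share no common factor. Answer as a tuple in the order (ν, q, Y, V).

M: e_1·(0) + e_2·(1) + e_3·(1) + e_4·(0) = 0
L: e_1·(2) + e_2·(0) + e_3·(-1) + e_4·(3) = 0
T: e_1·(-1) + e_2·(-3) + e_3·(-2) + e_4·(0) = 0
Solving this homogeneous linear system for the smallest-integer solution (first nonzero entry positive) gives (3, -3, 3, -1).

(3, -3, 3, -1)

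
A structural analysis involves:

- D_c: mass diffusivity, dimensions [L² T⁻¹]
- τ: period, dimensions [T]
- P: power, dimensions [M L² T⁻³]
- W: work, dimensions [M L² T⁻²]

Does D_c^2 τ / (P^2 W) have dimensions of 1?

no

Sum the exponent of each base dimension across the product:
  M: 2·[D_c]_M + [τ]_M − 2·[P]_M − [W]_M = 2·(0) + (0) − 2·(1) − (1) = -3
  L: 2·[D_c]_L + [τ]_L − 2·[P]_L − [W]_L = 2·(2) + (0) − 2·(2) − (2) = -2
  T: 2·[D_c]_T + [τ]_T − 2·[P]_T − [W]_T = 2·(-1) + (1) − 2·(-3) − (-2) = 7
Net dimensions [M⁻³ L⁻² T⁷] ≠ [1] — not dimensionless.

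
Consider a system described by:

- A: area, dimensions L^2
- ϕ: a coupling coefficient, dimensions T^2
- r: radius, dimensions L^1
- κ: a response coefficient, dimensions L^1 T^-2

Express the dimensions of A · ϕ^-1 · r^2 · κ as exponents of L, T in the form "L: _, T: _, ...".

L: 5, T: -4

Collect each base-dimension exponent across the product:
  L: (2) − (0) + 2·(1) + (1) = 5
  T: (0) − (2) + 2·(0) + (-2) = -4
So the dimensions are [L⁵ T⁻⁴].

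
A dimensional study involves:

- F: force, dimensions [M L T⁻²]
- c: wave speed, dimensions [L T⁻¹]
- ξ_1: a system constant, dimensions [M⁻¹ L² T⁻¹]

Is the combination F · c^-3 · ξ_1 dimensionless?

yes

Sum the exponent of each base dimension across the product:
  M: [F]_M − 3·[c]_M + [ξ_1]_M = (1) − 3·(0) + (-1) = 0
  L: [F]_L − 3·[c]_L + [ξ_1]_L = (1) − 3·(1) + (2) = 0
  T: [F]_T − 3·[c]_T + [ξ_1]_T = (-2) − 3·(-1) + (-1) = 0
All base exponents vanish — dimensionless.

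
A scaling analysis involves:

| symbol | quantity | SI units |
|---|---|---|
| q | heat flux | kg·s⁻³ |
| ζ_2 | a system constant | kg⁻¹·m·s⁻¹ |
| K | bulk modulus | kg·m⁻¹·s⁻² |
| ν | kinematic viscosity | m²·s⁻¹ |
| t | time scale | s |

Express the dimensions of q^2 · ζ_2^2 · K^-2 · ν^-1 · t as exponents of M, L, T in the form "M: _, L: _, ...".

M: -2, L: 2, T: -2

Collect each base-dimension exponent across the product:
  M: 2·(1) + 2·(-1) − 2·(1) − (0) + (0) = -2
  L: 2·(0) + 2·(1) − 2·(-1) − (2) + (0) = 2
  T: 2·(-3) + 2·(-1) − 2·(-2) − (-1) + (1) = -2
So the dimensions are [M⁻² L² T⁻²].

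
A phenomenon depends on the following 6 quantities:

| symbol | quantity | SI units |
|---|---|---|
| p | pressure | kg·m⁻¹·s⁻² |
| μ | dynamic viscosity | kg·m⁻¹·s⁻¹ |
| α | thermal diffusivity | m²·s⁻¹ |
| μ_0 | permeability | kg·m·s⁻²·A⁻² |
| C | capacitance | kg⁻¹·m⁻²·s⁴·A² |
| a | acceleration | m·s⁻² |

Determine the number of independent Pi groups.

2

There are 6 variables and 4 base dimensions (M, L, T, I).
The dimension matrix has rank 4.
Independent dimensionless groups: 6 − 4 = 2.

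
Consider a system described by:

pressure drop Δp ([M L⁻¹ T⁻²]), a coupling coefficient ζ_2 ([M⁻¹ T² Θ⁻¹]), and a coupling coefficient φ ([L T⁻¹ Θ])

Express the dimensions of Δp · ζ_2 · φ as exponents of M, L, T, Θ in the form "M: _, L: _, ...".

M: 0, L: 0, T: -1, Θ: 0

Collect each base-dimension exponent across the product:
  M: (1) + (-1) + (0) = 0
  L: (-1) + (0) + (1) = 0
  T: (-2) + (2) + (-1) = -1
  Θ: (0) + (-1) + (1) = 0
So the dimensions are [T⁻¹].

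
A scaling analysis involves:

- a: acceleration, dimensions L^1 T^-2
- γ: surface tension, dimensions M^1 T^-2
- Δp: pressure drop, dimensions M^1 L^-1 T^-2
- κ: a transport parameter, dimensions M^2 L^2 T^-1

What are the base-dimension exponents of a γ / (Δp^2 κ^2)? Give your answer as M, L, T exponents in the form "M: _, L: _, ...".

Collect each base-dimension exponent across the product:
  M: (0) + (1) − 2·(1) − 2·(2) = -5
  L: (1) + (0) − 2·(-1) − 2·(2) = -1
  T: (-2) + (-2) − 2·(-2) − 2·(-1) = 2
So the dimensions are [M⁻⁵ L⁻¹ T²].

M: -5, L: -1, T: 2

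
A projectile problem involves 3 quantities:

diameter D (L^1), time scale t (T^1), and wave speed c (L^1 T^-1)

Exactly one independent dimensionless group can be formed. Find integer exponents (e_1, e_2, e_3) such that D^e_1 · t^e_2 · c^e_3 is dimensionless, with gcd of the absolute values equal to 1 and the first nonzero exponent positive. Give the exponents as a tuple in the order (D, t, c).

L: e_1·(1) + e_2·(0) + e_3·(1) = 0
T: e_1·(0) + e_2·(1) + e_3·(-1) = 0
Solving this homogeneous linear system for the smallest-integer solution (first nonzero entry positive) gives (1, -1, -1).

(1, -1, -1)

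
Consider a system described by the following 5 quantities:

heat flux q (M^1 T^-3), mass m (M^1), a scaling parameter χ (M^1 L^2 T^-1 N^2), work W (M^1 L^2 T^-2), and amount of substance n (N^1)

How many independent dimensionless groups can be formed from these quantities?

1

There are 5 variables and 4 base dimensions (M, L, T, N).
The dimension matrix has rank 4.
Independent dimensionless groups: 5 − 4 = 1.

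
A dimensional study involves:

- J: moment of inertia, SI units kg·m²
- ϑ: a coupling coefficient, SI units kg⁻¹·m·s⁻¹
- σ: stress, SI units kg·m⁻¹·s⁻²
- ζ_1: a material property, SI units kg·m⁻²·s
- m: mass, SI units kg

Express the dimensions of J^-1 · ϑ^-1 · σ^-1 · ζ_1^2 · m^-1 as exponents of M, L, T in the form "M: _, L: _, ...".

Collect each base-dimension exponent across the product:
  M: −(1) − (-1) − (1) + 2·(1) − (1) = 0
  L: −(2) − (1) − (-1) + 2·(-2) − (0) = -6
  T: −(0) − (-1) − (-2) + 2·(1) − (0) = 5
So the dimensions are [L⁻⁶ T⁵].

M: 0, L: -6, T: 5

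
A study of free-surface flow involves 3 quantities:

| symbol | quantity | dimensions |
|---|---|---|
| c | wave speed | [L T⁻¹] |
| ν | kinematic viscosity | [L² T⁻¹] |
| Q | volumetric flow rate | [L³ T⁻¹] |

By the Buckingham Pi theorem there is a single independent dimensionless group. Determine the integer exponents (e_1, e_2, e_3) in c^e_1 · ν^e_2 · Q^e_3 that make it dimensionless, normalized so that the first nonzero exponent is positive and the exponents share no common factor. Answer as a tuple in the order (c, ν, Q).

(1, -2, 1)

L: e_1·(1) + e_2·(2) + e_3·(3) = 0
T: e_1·(-1) + e_2·(-1) + e_3·(-1) = 0
Solving this homogeneous linear system for the smallest-integer solution (first nonzero entry positive) gives (1, -2, 1).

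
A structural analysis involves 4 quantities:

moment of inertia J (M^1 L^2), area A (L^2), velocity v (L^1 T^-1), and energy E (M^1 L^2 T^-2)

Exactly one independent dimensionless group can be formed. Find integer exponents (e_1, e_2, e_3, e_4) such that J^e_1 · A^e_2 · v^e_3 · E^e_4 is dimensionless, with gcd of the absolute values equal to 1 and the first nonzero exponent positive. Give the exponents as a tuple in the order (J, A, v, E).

M: e_1·(1) + e_2·(0) + e_3·(0) + e_4·(1) = 0
L: e_1·(2) + e_2·(2) + e_3·(1) + e_4·(2) = 0
T: e_1·(0) + e_2·(0) + e_3·(-1) + e_4·(-2) = 0
Solving this homogeneous linear system for the smallest-integer solution (first nonzero entry positive) gives (1, -1, 2, -1).

(1, -1, 2, -1)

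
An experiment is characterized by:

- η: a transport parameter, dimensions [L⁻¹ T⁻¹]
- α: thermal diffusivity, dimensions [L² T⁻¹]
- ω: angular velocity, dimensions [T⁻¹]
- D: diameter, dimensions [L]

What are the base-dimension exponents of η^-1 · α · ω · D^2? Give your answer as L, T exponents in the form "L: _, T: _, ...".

Collect each base-dimension exponent across the product:
  L: −(-1) + (2) + (0) + 2·(1) = 5
  T: −(-1) + (-1) + (-1) + 2·(0) = -1
So the dimensions are [L⁵ T⁻¹].

L: 5, T: -1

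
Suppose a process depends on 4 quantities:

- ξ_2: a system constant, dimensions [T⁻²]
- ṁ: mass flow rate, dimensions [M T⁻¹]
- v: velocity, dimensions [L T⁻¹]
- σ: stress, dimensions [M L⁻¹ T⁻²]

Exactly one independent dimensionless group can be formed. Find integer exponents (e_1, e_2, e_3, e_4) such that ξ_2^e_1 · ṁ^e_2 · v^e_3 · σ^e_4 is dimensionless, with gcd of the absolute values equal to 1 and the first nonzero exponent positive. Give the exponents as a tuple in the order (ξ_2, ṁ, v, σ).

M: e_1·(0) + e_2·(1) + e_3·(0) + e_4·(1) = 0
L: e_1·(0) + e_2·(0) + e_3·(1) + e_4·(-1) = 0
T: e_1·(-2) + e_2·(-1) + e_3·(-1) + e_4·(-2) = 0
Solving this homogeneous linear system for the smallest-integer solution (first nonzero entry positive) gives (1, 1, -1, -1).

(1, 1, -1, -1)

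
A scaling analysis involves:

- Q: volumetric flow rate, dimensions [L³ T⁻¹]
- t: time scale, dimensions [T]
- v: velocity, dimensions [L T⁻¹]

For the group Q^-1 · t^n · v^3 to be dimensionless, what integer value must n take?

2

Balance the T exponent: (1)·n from t, plus −(-1) + 3·(-1) = -2 from the rest, must sum to zero.
n − 2 = 0, so n = 2.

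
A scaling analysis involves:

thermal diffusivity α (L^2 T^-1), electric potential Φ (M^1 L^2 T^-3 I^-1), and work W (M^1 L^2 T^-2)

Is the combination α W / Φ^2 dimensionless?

Sum the exponent of each base dimension across the product:
  M: [α]_M − 2·[Φ]_M + [W]_M = (0) − 2·(1) + (1) = -1
  L: [α]_L − 2·[Φ]_L + [W]_L = (2) − 2·(2) + (2) = 0
  T: [α]_T − 2·[Φ]_T + [W]_T = (-1) − 2·(-3) + (-2) = 3
  I: [α]_I − 2·[Φ]_I + [W]_I = (0) − 2·(-1) + (0) = 2
Net dimensions [M⁻¹ T³ I²] ≠ [1] — not dimensionless.

no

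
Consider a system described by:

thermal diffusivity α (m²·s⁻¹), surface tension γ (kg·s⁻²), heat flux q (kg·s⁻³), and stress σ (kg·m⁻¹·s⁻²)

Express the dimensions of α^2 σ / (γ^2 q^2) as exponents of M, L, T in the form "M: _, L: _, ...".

Collect each base-dimension exponent across the product:
  M: 2·(0) − 2·(1) − 2·(1) + (1) = -3
  L: 2·(2) − 2·(0) − 2·(0) + (-1) = 3
  T: 2·(-1) − 2·(-2) − 2·(-3) + (-2) = 6
So the dimensions are [M⁻³ L³ T⁶].

M: -3, L: 3, T: 6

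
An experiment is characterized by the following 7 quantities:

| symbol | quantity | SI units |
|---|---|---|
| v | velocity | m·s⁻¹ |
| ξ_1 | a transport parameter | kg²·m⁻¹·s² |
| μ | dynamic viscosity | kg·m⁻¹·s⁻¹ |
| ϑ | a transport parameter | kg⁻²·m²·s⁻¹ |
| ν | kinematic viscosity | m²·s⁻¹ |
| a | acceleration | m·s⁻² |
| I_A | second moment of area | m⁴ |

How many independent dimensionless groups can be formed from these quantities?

There are 7 variables and 3 base dimensions (M, L, T).
The dimension matrix has rank 3.
Independent dimensionless groups: 7 − 3 = 4.

4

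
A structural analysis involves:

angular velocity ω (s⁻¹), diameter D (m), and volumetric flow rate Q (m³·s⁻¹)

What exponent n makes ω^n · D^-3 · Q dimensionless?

Balance the T exponent: (-1)·n from ω, plus −3·(0) + (-1) = -1 from the rest, must sum to zero.
−n − 1 = 0, so n = -1.

-1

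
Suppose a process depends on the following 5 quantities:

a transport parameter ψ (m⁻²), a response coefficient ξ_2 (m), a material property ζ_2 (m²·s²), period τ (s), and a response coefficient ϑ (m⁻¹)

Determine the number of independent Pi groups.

3

There are 5 variables and 2 base dimensions (L, T).
The dimension matrix has rank 2.
Independent dimensionless groups: 5 − 2 = 3.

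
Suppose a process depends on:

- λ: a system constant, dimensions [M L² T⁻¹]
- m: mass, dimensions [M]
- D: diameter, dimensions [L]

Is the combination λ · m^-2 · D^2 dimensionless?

no

Sum the exponent of each base dimension across the product:
  M: [λ]_M − 2·[m]_M + 2·[D]_M = (1) − 2·(1) + 2·(0) = -1
  L: [λ]_L − 2·[m]_L + 2·[D]_L = (2) − 2·(0) + 2·(1) = 4
  T: [λ]_T − 2·[m]_T + 2·[D]_T = (-1) − 2·(0) + 2·(0) = -1
Net dimensions [M⁻¹ L⁴ T⁻¹] ≠ [1] — not dimensionless.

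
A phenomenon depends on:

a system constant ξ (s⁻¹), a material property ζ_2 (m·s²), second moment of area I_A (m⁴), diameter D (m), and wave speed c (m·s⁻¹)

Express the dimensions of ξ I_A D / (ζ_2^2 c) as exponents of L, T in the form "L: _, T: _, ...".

L: 2, T: -4

Collect each base-dimension exponent across the product:
  L: (0) − 2·(1) + (4) + (1) − (1) = 2
  T: (-1) − 2·(2) + (0) + (0) − (-1) = -4
So the dimensions are [L² T⁻⁴].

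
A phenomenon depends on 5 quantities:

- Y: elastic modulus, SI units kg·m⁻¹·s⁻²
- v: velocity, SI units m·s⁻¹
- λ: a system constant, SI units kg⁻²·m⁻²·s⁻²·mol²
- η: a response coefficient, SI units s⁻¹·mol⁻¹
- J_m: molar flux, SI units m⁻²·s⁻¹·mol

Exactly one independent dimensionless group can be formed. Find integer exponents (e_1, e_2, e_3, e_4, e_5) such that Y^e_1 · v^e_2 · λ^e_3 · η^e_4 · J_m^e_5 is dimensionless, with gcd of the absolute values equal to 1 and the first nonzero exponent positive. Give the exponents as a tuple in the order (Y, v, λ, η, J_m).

(2, -2, 1, -1, -3)

M: e_1·(1) + e_2·(0) + e_3·(-2) + e_4·(0) + e_5·(0) = 0
L: e_1·(-1) + e_2·(1) + e_3·(-2) + e_4·(0) + e_5·(-2) = 0
T: e_1·(-2) + e_2·(-1) + e_3·(-2) + e_4·(-1) + e_5·(-1) = 0
N: e_1·(0) + e_2·(0) + e_3·(2) + e_4·(-1) + e_5·(1) = 0
Solving this homogeneous linear system for the smallest-integer solution (first nonzero entry positive) gives (2, -2, 1, -1, -3).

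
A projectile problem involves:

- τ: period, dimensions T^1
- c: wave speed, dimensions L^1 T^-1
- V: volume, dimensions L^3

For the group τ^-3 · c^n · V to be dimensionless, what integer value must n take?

-3

Balance the L exponent: (1)·n from c, plus −3·(0) + (3) = 3 from the rest, must sum to zero.
n + 3 = 0, so n = -3.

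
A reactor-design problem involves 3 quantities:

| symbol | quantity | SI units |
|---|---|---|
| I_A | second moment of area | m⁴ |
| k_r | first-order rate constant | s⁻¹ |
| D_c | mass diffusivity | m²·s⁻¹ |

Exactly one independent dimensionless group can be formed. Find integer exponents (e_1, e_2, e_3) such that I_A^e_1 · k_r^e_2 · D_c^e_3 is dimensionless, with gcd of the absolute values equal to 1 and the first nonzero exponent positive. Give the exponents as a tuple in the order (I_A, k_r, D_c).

L: e_1·(4) + e_2·(0) + e_3·(2) = 0
T: e_1·(0) + e_2·(-1) + e_3·(-1) = 0
Solving this homogeneous linear system for the smallest-integer solution (first nonzero entry positive) gives (1, 2, -2).

(1, 2, -2)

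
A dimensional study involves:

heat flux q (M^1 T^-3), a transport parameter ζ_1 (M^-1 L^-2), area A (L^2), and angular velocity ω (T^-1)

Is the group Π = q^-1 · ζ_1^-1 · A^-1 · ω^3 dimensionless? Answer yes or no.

Sum the exponent of each base dimension across the product:
  M: −[q]_M − [ζ_1]_M − [A]_M + 3·[ω]_M = −(1) − (-1) − (0) + 3·(0) = 0
  L: −[q]_L − [ζ_1]_L − [A]_L + 3·[ω]_L = −(0) − (-2) − (2) + 3·(0) = 0
  T: −[q]_T − [ζ_1]_T − [A]_T + 3·[ω]_T = −(-3) − (0) − (0) + 3·(-1) = 0
All base exponents vanish — dimensionless.

yes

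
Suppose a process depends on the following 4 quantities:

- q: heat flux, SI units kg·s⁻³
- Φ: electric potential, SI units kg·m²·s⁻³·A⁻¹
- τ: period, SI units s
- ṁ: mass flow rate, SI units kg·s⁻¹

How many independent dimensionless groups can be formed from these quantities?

1

There are 4 variables and 4 base dimensions (M, L, T, I).
The dimension matrix has rank 3 (less than 4: the dimension vectors are linearly dependent).
Independent dimensionless groups: 4 − 3 = 1.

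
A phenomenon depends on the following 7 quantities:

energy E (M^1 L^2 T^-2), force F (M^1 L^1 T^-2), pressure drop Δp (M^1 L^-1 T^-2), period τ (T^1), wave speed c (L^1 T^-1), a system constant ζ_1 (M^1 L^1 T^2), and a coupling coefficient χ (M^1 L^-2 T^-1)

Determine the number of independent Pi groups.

There are 7 variables and 3 base dimensions (M, L, T).
The dimension matrix has rank 3.
Independent dimensionless groups: 7 − 3 = 4.

4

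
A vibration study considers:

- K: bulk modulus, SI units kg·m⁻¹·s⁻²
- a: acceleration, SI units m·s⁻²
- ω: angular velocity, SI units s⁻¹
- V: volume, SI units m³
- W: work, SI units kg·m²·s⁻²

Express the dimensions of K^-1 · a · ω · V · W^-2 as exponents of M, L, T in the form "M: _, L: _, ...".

Collect each base-dimension exponent across the product:
  M: −(1) + (0) + (0) + (0) − 2·(1) = -3
  L: −(-1) + (1) + (0) + (3) − 2·(2) = 1
  T: −(-2) + (-2) + (-1) + (0) − 2·(-2) = 3
So the dimensions are [M⁻³ L T³].

M: -3, L: 1, T: 3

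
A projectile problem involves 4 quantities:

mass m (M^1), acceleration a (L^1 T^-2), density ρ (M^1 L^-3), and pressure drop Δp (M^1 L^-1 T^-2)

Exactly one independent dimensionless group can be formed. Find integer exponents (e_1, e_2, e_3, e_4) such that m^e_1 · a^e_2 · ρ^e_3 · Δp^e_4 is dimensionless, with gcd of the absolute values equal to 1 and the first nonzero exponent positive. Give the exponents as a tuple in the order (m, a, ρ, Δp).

M: e_1·(1) + e_2·(0) + e_3·(1) + e_4·(1) = 0
L: e_1·(0) + e_2·(1) + e_3·(-3) + e_4·(-1) = 0
T: e_1·(0) + e_2·(-2) + e_3·(0) + e_4·(-2) = 0
Solving this homogeneous linear system for the smallest-integer solution (first nonzero entry positive) gives (1, 3, 2, -3).

(1, 3, 2, -3)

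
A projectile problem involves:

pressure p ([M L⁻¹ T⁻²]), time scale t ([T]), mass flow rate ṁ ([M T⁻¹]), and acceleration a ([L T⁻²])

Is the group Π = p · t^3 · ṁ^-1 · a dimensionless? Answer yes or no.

yes

Sum the exponent of each base dimension across the product:
  M: [p]_M + 3·[t]_M − [ṁ]_M + [a]_M = (1) + 3·(0) − (1) + (0) = 0
  L: [p]_L + 3·[t]_L − [ṁ]_L + [a]_L = (-1) + 3·(0) − (0) + (1) = 0
  T: [p]_T + 3·[t]_T − [ṁ]_T + [a]_T = (-2) + 3·(1) − (-1) + (-2) = 0
All base exponents vanish — dimensionless.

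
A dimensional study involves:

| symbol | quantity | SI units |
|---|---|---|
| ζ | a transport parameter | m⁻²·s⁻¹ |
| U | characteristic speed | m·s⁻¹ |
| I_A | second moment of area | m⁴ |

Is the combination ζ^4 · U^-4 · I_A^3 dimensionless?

yes

Sum the exponent of each base dimension across the product:
  L: 4·[ζ]_L − 4·[U]_L + 3·[I_A]_L = 4·(-2) − 4·(1) + 3·(4) = 0
  T: 4·[ζ]_T − 4·[U]_T + 3·[I_A]_T = 4·(-1) − 4·(-1) + 3·(0) = 0
All base exponents vanish — dimensionless.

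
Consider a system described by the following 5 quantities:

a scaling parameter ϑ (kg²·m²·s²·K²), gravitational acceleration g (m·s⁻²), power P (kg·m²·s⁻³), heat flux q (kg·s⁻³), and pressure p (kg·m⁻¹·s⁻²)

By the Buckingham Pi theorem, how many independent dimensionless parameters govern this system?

There are 5 variables and 4 base dimensions (M, L, T, Θ).
The dimension matrix has rank 4.
Independent dimensionless groups: 5 − 4 = 1.

1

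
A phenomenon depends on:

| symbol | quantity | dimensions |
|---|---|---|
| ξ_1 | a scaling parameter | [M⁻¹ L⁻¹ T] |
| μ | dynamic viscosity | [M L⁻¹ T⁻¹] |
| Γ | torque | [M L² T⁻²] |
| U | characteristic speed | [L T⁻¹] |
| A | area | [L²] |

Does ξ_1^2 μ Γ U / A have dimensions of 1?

Sum the exponent of each base dimension across the product:
  M: 2·[ξ_1]_M + [μ]_M + [Γ]_M + [U]_M − [A]_M = 2·(-1) + (1) + (1) + (0) − (0) = 0
  L: 2·[ξ_1]_L + [μ]_L + [Γ]_L + [U]_L − [A]_L = 2·(-1) + (-1) + (2) + (1) − (2) = -2
  T: 2·[ξ_1]_T + [μ]_T + [Γ]_T + [U]_T − [A]_T = 2·(1) + (-1) + (-2) + (-1) − (0) = -2
Net dimensions [L⁻² T⁻²] ≠ [1] — not dimensionless.

no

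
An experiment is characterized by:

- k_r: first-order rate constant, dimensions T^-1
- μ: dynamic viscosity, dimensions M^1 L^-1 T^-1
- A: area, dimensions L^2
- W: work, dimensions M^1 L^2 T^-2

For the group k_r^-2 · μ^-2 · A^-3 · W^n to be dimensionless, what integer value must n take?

2

Balance the M exponent: (1)·n from W, plus −2·(0) − 2·(1) − 3·(0) = -2 from the rest, must sum to zero.
n − 2 = 0, so n = 2.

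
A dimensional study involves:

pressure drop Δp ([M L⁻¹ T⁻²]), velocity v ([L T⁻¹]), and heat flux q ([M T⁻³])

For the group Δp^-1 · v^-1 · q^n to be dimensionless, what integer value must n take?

1

Balance the M exponent: (1)·n from q, plus −(1) − (0) = -1 from the rest, must sum to zero.
n − 1 = 0, so n = 1.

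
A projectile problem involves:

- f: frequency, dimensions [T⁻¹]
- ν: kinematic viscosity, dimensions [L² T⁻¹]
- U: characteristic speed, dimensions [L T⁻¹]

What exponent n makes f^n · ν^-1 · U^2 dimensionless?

-1

Balance the T exponent: (-1)·n from f, plus −(-1) + 2·(-1) = -1 from the rest, must sum to zero.
−n − 1 = 0, so n = -1.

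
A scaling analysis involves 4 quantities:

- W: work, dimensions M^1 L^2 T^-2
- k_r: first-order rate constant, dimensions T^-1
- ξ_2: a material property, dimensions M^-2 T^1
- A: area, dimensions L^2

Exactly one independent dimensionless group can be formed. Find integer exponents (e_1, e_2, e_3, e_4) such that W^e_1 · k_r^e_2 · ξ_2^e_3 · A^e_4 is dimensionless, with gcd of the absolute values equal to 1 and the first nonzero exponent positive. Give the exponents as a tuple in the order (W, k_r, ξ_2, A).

(2, -3, 1, -2)

M: e_1·(1) + e_2·(0) + e_3·(-2) + e_4·(0) = 0
L: e_1·(2) + e_2·(0) + e_3·(0) + e_4·(2) = 0
T: e_1·(-2) + e_2·(-1) + e_3·(1) + e_4·(0) = 0
Solving this homogeneous linear system for the smallest-integer solution (first nonzero entry positive) gives (2, -3, 1, -2).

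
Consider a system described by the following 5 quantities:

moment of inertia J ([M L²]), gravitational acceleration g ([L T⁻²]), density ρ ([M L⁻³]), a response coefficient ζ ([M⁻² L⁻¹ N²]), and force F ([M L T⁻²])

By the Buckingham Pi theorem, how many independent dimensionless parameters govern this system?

There are 5 variables and 4 base dimensions (M, L, T, N).
The dimension matrix has rank 4.
Independent dimensionless groups: 5 − 4 = 1.

1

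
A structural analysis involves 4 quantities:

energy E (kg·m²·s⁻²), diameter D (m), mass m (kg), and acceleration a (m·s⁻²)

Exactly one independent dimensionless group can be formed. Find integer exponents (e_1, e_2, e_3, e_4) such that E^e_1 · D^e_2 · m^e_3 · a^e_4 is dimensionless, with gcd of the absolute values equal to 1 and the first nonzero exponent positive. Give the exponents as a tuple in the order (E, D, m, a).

(1, -1, -1, -1)

M: e_1·(1) + e_2·(0) + e_3·(1) + e_4·(0) = 0
L: e_1·(2) + e_2·(1) + e_3·(0) + e_4·(1) = 0
T: e_1·(-2) + e_2·(0) + e_3·(0) + e_4·(-2) = 0
Solving this homogeneous linear system for the smallest-integer solution (first nonzero entry positive) gives (1, -1, -1, -1).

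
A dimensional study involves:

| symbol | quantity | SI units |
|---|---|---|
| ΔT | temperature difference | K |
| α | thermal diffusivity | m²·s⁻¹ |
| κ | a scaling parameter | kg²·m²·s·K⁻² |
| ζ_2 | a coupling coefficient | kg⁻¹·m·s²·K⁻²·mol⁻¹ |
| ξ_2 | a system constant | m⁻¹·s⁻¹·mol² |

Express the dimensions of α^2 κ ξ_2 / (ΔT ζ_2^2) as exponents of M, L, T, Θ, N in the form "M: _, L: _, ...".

M: 4, L: 3, T: -6, Θ: 1, N: 4

Collect each base-dimension exponent across the product:
  M: −(0) + 2·(0) + (2) − 2·(-1) + (0) = 4
  L: −(0) + 2·(2) + (2) − 2·(1) + (-1) = 3
  T: −(0) + 2·(-1) + (1) − 2·(2) + (-1) = -6
  Θ: −(1) + 2·(0) + (-2) − 2·(-2) + (0) = 1
  N: −(0) + 2·(0) + (0) − 2·(-1) + (2) = 4
So the dimensions are [M⁴ L³ T⁻⁶ Θ N⁴].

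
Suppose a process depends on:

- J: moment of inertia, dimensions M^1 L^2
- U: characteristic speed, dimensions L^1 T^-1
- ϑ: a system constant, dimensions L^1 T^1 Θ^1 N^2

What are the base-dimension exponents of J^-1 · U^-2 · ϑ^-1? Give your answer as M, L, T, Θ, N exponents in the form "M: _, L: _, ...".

M: -1, L: -5, T: 1, Θ: -1, N: -2

Collect each base-dimension exponent across the product:
  M: −(1) − 2·(0) − (0) = -1
  L: −(2) − 2·(1) − (1) = -5
  T: −(0) − 2·(-1) − (1) = 1
  Θ: −(0) − 2·(0) − (1) = -1
  N: −(0) − 2·(0) − (2) = -2
So the dimensions are [M⁻¹ L⁻⁵ T Θ⁻¹ N⁻²].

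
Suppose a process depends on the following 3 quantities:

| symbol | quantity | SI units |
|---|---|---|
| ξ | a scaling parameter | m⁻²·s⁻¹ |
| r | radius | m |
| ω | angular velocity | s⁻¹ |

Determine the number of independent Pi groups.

1

There are 3 variables and 2 base dimensions (L, T).
The dimension matrix has rank 2.
Independent dimensionless groups: 3 − 2 = 1.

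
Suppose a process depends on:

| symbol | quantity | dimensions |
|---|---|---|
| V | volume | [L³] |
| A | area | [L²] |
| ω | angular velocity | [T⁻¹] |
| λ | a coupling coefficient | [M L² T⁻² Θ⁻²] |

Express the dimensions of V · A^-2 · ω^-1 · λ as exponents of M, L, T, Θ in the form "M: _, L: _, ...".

Collect each base-dimension exponent across the product:
  M: (0) − 2·(0) − (0) + (1) = 1
  L: (3) − 2·(2) − (0) + (2) = 1
  T: (0) − 2·(0) − (-1) + (-2) = -1
  Θ: (0) − 2·(0) − (0) + (-2) = -2
So the dimensions are [M L T⁻¹ Θ⁻²].

M: 1, L: 1, T: -1, Θ: -2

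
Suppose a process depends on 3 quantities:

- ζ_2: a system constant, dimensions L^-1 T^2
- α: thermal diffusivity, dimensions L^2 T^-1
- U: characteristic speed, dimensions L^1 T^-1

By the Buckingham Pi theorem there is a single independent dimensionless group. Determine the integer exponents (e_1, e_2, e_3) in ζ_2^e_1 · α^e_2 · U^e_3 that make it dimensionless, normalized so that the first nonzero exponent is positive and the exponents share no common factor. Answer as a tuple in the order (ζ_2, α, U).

L: e_1·(-1) + e_2·(2) + e_3·(1) = 0
T: e_1·(2) + e_2·(-1) + e_3·(-1) = 0
Solving this homogeneous linear system for the smallest-integer solution (first nonzero entry positive) gives (1, -1, 3).

(1, -1, 3)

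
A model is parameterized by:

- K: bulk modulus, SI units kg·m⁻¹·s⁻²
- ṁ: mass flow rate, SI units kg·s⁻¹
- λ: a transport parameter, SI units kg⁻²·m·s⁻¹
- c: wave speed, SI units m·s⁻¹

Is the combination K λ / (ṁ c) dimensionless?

no

Sum the exponent of each base dimension across the product:
  M: [K]_M − [ṁ]_M + [λ]_M − [c]_M = (1) − (1) + (-2) − (0) = -2
  L: [K]_L − [ṁ]_L + [λ]_L − [c]_L = (-1) − (0) + (1) − (1) = -1
  T: [K]_T − [ṁ]_T + [λ]_T − [c]_T = (-2) − (-1) + (-1) − (-1) = -1
Net dimensions [M⁻² L⁻¹ T⁻¹] ≠ [1] — not dimensionless.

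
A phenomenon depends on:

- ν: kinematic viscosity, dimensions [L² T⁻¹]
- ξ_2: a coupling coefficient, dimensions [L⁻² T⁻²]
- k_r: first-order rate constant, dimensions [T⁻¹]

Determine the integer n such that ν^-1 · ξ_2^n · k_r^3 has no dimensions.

-1

Balance the L exponent: (-2)·n from ξ_2, plus −(2) + 3·(0) = -2 from the rest, must sum to zero.
-2n − 2 = 0, so n = -1.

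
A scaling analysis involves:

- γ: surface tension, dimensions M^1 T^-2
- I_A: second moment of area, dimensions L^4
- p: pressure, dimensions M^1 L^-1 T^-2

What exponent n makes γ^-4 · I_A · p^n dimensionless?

Balance the M exponent: (1)·n from p, plus −4·(1) + (0) = -4 from the rest, must sum to zero.
n − 4 = 0, so n = 4.

4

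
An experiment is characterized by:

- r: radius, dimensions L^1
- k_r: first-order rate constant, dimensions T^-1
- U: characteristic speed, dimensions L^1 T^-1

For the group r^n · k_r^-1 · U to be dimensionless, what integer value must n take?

-1

Balance the L exponent: (1)·n from r, plus −(0) + (1) = 1 from the rest, must sum to zero.
n + 1 = 0, so n = -1.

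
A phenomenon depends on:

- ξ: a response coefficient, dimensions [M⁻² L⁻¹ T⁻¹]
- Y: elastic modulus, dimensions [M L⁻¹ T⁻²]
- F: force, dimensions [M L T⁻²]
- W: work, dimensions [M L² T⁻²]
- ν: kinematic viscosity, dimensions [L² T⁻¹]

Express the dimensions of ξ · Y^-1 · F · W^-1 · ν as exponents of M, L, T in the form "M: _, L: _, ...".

Collect each base-dimension exponent across the product:
  M: (-2) − (1) + (1) − (1) + (0) = -3
  L: (-1) − (-1) + (1) − (2) + (2) = 1
  T: (-1) − (-2) + (-2) − (-2) + (-1) = 0
So the dimensions are [M⁻³ L].

M: -3, L: 1, T: 0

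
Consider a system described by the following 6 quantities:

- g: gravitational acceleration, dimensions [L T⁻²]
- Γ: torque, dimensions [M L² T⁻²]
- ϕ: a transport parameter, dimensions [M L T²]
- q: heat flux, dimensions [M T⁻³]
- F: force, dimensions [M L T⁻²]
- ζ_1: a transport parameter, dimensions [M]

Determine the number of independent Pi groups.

There are 6 variables and 3 base dimensions (M, L, T).
The dimension matrix has rank 3.
Independent dimensionless groups: 6 − 3 = 3.

3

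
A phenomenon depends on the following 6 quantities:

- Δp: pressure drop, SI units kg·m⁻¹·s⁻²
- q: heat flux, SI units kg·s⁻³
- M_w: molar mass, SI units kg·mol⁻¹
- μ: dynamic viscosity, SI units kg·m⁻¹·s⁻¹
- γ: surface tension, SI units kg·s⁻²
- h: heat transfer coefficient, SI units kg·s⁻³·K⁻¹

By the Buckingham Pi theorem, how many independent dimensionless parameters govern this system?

1

There are 6 variables and 5 base dimensions (M, L, T, Θ, N).
The dimension matrix has rank 5.
Independent dimensionless groups: 6 − 5 = 1.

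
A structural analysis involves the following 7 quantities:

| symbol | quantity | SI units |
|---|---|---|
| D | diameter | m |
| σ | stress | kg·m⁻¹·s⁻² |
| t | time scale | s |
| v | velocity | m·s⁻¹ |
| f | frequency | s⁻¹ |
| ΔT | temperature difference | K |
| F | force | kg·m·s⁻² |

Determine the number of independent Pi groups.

3

There are 7 variables and 4 base dimensions (M, L, T, Θ).
The dimension matrix has rank 4.
Independent dimensionless groups: 7 − 4 = 3.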